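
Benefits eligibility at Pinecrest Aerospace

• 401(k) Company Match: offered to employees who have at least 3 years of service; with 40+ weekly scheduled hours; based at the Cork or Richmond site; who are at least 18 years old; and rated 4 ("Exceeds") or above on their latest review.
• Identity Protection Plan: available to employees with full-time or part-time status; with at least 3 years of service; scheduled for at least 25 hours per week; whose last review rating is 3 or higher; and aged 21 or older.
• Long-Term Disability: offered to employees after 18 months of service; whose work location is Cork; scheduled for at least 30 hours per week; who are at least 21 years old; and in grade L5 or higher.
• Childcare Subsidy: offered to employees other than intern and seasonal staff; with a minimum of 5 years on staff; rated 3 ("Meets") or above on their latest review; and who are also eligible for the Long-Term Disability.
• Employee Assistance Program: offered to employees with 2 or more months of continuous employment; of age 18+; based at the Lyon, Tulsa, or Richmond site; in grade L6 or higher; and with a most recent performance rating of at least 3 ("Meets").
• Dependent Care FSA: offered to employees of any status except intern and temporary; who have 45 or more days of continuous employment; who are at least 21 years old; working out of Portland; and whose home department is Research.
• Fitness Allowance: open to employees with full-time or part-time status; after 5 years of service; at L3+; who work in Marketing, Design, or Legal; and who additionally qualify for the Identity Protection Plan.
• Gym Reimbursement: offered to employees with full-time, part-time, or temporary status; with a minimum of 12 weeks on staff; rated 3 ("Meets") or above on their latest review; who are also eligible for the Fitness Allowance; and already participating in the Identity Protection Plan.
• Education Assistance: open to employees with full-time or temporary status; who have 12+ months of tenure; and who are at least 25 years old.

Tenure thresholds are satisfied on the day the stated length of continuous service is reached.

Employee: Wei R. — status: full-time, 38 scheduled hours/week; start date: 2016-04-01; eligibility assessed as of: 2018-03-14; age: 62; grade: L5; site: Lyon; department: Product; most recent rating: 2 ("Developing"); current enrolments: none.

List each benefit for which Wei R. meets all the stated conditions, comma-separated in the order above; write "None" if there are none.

Service from 2016-04-01 to 2018-03-14: 712 days.
401(k) Company Match — service 712 days < 3 years (≈1095 days) ✗ → not eligible.
Identity Protection Plan — status full-time ✓; service 712 days < 3 years (≈1095 days) ✗ → not eligible.
Long-Term Disability — service 712 days ≥ 18 months (≈540 days) ✓; site Lyon ✗ (not Cork) → not eligible.
Childcare Subsidy — status full-time ✓ (not excluded); service 712 days < 5 years (≈1825 days) ✗ → not eligible.
Employee Assistance Program — service 712 days ≥ 2 months (≈60 days) ✓; age 62 ≥ 18 ✓; site Lyon ✓; grade L5 < L6 ✗ → not eligible.
Dependent Care FSA — status full-time ✓ (not excluded); service 712 days ≥ 45 days ✓; age 62 ≥ 21 ✓; site Lyon ✗ (not Portland) → not eligible.
Fitness Allowance — status full-time ✓; service 712 days < 5 years (≈1825 days) ✗ → not eligible.
Gym Reimbursement — status full-time ✓; service 712 days ≥ 12 weeks (≈84 days) ✓; rating 2 < 3 ✗ → not eligible.
Education Assistance — status full-time ✓; service 712 days ≥ 12 months (≈360 days) ✓; age 62 ≥ 25 ✓ → eligible.

Education Assistance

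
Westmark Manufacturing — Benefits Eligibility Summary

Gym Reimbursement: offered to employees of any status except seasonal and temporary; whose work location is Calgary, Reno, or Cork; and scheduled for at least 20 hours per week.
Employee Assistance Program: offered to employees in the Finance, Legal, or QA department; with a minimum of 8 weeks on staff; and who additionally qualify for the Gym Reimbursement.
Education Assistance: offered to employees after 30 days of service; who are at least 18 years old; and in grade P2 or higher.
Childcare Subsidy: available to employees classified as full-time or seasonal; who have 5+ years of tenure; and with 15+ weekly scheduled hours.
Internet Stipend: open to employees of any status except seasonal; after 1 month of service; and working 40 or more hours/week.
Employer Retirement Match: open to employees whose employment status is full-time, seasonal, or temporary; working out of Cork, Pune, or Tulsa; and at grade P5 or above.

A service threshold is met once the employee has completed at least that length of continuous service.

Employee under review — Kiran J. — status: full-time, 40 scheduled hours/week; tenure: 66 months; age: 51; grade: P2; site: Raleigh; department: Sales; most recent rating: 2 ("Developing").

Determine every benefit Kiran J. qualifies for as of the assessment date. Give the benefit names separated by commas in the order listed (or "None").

Education Assistance, Childcare Subsidy, Internet Stipend

Gym Reimbursement — status full-time ✓ (not excluded); site Raleigh ✗ (not Calgary, Reno, or Cork) → not eligible.
Employee Assistance Program — dept Sales ✗ → not eligible.
Education Assistance — service 66 months ≥ 30 days ✓; age 51 ≥ 18 ✓; grade P2 ≥ P2 ✓ → eligible.
Childcare Subsidy — status full-time ✓; service 66 months ≥ 5 years (≈1825 days) ✓; 40 hrs/wk ≥ 15 ✓ → eligible.
Internet Stipend — status full-time ✓ (not excluded); service 66 months ≥ 1 month ✓; 40 hrs/wk ≥ 40 ✓ → eligible.
Employer Retirement Match — status full-time ✓; site Raleigh ✗ (not Cork, Pune, or Tulsa) → not eligible.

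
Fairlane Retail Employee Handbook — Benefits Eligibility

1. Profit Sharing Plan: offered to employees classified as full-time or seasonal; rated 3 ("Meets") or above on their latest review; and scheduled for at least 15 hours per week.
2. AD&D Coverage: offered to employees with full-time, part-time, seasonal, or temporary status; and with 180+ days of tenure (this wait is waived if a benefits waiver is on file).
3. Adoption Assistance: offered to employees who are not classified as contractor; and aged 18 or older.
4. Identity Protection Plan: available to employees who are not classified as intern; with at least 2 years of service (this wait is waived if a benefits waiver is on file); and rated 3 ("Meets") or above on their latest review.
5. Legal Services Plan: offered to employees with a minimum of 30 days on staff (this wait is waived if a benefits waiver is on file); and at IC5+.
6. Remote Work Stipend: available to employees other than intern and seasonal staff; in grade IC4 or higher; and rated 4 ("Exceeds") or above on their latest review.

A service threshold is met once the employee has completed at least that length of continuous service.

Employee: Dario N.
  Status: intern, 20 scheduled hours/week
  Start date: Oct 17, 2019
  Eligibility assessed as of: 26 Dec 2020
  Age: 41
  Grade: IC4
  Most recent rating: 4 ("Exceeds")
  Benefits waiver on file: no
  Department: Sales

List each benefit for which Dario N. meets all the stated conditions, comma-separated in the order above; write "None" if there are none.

Service from Oct 17, 2019 to 26 Dec 2020: 436 days.
Profit Sharing Plan — status intern ✗ (requires full-time or seasonal) → not eligible.
AD&D Coverage — status intern ✗ (requires full-time, part-time, seasonal, or temporary) → not eligible.
Adoption Assistance — status intern ✓ (not excluded); age 41 ≥ 18 ✓ → eligible.
Identity Protection Plan — status intern ✗ (excluded) → not eligible.
Legal Services Plan — no waiver, service 436 days ≥ 30 days ✓; grade IC4 < IC5 ✗ → not eligible.
Remote Work Stipend — status intern ✗ (excluded) → not eligible.

Adoption Assistance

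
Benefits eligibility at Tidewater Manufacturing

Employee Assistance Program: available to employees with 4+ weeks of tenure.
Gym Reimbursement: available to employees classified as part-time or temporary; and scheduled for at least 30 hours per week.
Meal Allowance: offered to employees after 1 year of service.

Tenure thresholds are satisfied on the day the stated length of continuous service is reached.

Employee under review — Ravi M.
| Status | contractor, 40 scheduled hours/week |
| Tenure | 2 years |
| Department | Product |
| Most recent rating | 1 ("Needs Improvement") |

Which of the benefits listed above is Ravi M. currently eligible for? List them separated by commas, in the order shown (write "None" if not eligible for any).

Employee Assistance Program, Meal Allowance

Employee Assistance Program — service 2 years ≥ 4 weeks (≈28 days) ✓ → eligible.
Gym Reimbursement — status contractor ✗ (requires part-time or temporary) → not eligible.
Meal Allowance — service 2 years ≥ 1 year ✓ → eligible.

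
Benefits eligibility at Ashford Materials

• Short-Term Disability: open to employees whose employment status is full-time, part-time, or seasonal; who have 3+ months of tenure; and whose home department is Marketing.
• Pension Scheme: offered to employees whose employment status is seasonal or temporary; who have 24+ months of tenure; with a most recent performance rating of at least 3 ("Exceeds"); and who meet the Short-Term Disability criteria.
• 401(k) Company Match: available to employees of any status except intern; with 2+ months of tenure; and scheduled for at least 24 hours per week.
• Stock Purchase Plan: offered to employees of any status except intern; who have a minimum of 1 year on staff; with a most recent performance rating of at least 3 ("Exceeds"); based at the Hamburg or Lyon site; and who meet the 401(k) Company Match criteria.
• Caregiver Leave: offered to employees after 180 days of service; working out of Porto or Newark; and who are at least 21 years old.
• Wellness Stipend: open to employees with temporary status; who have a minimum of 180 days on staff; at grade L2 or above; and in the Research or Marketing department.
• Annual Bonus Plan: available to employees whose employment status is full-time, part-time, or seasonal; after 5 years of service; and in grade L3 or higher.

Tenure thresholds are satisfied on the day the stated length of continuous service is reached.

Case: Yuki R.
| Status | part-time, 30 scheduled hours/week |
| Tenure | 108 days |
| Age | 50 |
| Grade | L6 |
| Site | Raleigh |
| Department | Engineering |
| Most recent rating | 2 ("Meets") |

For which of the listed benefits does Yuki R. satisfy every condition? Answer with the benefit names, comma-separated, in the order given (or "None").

401(k) Company Match

Short-Term Disability — status part-time ✓; service 108 days ≥ 3 months (≈90 days) ✓; dept Engineering ✗ → not eligible.
Pension Scheme — status part-time ✗ (requires seasonal or temporary) → not eligible.
401(k) Company Match — status part-time ✓ (not excluded); service 108 days ≥ 2 months (≈60 days) ✓; 30 hrs/wk ≥ 24 ✓ → eligible.
Stock Purchase Plan — status part-time ✓ (not excluded); service 108 days < 1 year (≈365 days) ✗ → not eligible.
Caregiver Leave — service 108 days < 180 days ✗ → not eligible.
Wellness Stipend — status part-time ✗ (requires temporary) → not eligible.
Annual Bonus Plan — status part-time ✓; service 108 days < 5 years (≈1825 days) ✗ → not eligible.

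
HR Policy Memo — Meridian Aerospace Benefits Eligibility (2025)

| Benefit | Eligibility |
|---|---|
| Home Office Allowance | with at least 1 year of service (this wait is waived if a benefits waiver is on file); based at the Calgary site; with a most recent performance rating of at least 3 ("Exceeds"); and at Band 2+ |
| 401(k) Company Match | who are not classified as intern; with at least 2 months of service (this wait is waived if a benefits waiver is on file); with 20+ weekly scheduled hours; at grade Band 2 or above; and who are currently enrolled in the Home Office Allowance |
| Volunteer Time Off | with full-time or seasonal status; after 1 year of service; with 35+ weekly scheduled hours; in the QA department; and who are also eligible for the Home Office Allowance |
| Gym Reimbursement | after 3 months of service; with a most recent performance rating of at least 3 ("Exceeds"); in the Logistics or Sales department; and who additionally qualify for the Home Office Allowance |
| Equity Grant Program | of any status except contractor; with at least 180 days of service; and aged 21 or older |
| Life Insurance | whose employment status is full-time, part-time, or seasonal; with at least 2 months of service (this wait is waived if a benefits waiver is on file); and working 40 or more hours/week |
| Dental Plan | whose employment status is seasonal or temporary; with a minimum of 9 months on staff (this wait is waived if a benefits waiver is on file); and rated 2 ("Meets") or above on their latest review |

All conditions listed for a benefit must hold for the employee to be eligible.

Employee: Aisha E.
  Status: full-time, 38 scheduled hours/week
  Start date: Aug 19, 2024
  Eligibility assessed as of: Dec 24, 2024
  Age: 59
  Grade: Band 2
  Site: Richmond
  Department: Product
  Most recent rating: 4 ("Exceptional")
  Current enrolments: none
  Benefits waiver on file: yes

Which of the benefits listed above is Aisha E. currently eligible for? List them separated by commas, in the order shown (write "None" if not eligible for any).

None

Service from Aug 19, 2024 to Dec 24, 2024: 127 days.
Home Office Allowance — benefits waiver on file ✓; site Richmond ✗ (not Calgary) → not eligible.
401(k) Company Match — status full-time ✓ (not excluded); benefits waiver on file ✓; 38 hrs/wk ≥ 20 ✓; grade Band 2 ≥ Band 2 ✓; not enrolled in Home Office Allowance ✗ → not eligible.
Volunteer Time Off — status full-time ✓; service 127 days < 1 year (≈365 days) ✗ → not eligible.
Gym Reimbursement — service 127 days ≥ 3 months (≈90 days) ✓; rating 4 ≥ 3 ✓; dept Product ✗ → not eligible.
Equity Grant Program — status full-time ✓ (not excluded); service 127 days < 180 days ✗ → not eligible.
Life Insurance — status full-time ✓; benefits waiver on file ✓; 38 hrs/wk < 40 ✗ → not eligible.
Dental Plan — status full-time ✗ (requires seasonal or temporary) → not eligible.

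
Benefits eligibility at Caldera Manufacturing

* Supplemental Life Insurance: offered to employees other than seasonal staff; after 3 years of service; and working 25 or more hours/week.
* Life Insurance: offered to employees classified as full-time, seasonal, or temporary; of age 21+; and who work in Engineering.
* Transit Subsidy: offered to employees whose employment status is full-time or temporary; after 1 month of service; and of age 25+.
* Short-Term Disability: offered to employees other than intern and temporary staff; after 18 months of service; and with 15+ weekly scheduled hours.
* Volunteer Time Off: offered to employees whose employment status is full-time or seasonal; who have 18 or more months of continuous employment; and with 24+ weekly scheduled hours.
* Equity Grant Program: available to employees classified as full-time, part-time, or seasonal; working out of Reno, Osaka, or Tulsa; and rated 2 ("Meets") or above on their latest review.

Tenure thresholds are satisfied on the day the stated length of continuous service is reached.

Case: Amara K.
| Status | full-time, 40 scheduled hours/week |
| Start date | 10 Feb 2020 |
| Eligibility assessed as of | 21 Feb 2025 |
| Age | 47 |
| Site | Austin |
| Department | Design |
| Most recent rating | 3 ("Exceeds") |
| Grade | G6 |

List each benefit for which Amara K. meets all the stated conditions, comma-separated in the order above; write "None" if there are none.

Supplemental Life Insurance, Transit Subsidy, Short-Term Disability, Volunteer Time Off

Service from 10 Feb 2020 to 21 Feb 2025: 1838 days.
Supplemental Life Insurance — status full-time ✓ (not excluded); service 1838 days ≥ 3 years (≈1095 days) ✓; 40 hrs/wk ≥ 25 ✓ → eligible.
Life Insurance — status full-time ✓; age 47 ≥ 21 ✓; dept Design ✗ → not eligible.
Transit Subsidy — status full-time ✓; service 1838 days ≥ 1 month (≈30 days) ✓; age 47 ≥ 25 ✓ → eligible.
Short-Term Disability — status full-time ✓ (not excluded); service 1838 days ≥ 18 months (≈540 days) ✓; 40 hrs/wk ≥ 15 ✓ → eligible.
Volunteer Time Off — status full-time ✓; service 1838 days ≥ 18 months (≈540 days) ✓; 40 hrs/wk ≥ 24 ✓ → eligible.
Equity Grant Program — status full-time ✓; site Austin ✗ (not Reno, Osaka, or Tulsa) → not eligible.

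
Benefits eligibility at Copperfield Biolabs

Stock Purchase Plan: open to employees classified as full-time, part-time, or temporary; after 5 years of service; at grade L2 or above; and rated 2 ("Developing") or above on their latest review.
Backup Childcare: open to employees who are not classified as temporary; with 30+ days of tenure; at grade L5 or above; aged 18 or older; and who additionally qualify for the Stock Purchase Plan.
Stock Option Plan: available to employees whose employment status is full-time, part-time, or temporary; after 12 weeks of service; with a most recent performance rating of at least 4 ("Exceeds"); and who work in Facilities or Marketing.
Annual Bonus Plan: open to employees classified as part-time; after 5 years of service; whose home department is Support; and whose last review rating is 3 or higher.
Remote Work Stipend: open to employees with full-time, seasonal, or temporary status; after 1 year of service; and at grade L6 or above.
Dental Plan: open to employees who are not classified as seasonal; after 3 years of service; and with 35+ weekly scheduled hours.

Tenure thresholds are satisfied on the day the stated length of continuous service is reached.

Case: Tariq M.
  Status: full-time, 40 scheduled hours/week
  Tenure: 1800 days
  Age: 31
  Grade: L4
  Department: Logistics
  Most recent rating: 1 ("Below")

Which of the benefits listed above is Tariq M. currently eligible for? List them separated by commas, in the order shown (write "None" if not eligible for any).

Stock Purchase Plan — status full-time ✓; service 1800 days < 5 years (≈1825 days) ✗ → not eligible.
Backup Childcare — status full-time ✓ (not excluded); service 1800 days ≥ 30 days ✓; grade L4 < L5 ✗ → not eligible.
Stock Option Plan — status full-time ✓; service 1800 days ≥ 12 weeks (≈84 days) ✓; rating 1 < 4 ✗ → not eligible.
Annual Bonus Plan — status full-time ✗ (requires part-time) → not eligible.
Remote Work Stipend — status full-time ✓; service 1800 days ≥ 1 year (≈365 days) ✓; grade L4 < L6 ✗ → not eligible.
Dental Plan — status full-time ✓ (not excluded); service 1800 days ≥ 3 years (≈1095 days) ✓; 40 hrs/wk ≥ 35 ✓ → eligible.

Dental Plan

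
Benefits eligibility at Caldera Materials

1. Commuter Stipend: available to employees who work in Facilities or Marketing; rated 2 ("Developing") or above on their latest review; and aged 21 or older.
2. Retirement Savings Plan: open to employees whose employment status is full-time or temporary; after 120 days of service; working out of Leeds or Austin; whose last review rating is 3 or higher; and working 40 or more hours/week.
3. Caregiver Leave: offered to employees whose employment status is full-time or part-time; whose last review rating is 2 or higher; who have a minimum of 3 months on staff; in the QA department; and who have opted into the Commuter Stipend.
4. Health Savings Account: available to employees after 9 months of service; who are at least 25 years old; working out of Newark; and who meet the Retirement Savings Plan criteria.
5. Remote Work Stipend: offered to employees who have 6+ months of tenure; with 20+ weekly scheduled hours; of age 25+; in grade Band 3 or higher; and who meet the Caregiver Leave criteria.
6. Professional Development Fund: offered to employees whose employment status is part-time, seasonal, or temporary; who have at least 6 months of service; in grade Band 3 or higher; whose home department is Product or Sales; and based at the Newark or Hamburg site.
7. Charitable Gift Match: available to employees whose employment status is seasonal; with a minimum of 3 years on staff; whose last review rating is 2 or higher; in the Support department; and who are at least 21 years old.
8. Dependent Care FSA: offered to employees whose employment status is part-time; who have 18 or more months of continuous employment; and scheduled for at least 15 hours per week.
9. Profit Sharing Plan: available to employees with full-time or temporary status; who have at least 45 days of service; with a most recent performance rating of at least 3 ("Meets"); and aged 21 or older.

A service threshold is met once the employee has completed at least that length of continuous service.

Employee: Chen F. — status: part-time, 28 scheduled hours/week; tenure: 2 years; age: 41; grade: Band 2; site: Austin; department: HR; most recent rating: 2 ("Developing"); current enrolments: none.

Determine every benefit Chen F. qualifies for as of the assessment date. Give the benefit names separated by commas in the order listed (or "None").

Dependent Care FSA

Commuter Stipend — dept HR ✗ → not eligible.
Retirement Savings Plan — status part-time ✗ (requires full-time or temporary) → not eligible.
Caregiver Leave — status part-time ✓; rating 2 ≥ 2 ✓; service 2 years ≥ 3 months (≈90 days) ✓; dept HR ✗ → not eligible.
Health Savings Account — service 2 years ≥ 9 months (≈270 days) ✓; age 41 ≥ 25 ✓; site Austin ✗ (not Newark) → not eligible.
Remote Work Stipend — service 2 years ≥ 6 months (≈180 days) ✓; 28 hrs/wk ≥ 20 ✓; age 41 ≥ 25 ✓; grade Band 2 < Band 3 ✗ → not eligible.
Professional Development Fund — status part-time ✓; service 2 years ≥ 6 months (≈180 days) ✓; grade Band 2 < Band 3 ✗ → not eligible.
Charitable Gift Match — status part-time ✗ (requires seasonal) → not eligible.
Dependent Care FSA — status part-time ✓; service 2 years ≥ 18 months (≈540 days) ✓; 28 hrs/wk ≥ 15 ✓ → eligible.
Profit Sharing Plan — status part-time ✗ (requires full-time or temporary) → not eligible.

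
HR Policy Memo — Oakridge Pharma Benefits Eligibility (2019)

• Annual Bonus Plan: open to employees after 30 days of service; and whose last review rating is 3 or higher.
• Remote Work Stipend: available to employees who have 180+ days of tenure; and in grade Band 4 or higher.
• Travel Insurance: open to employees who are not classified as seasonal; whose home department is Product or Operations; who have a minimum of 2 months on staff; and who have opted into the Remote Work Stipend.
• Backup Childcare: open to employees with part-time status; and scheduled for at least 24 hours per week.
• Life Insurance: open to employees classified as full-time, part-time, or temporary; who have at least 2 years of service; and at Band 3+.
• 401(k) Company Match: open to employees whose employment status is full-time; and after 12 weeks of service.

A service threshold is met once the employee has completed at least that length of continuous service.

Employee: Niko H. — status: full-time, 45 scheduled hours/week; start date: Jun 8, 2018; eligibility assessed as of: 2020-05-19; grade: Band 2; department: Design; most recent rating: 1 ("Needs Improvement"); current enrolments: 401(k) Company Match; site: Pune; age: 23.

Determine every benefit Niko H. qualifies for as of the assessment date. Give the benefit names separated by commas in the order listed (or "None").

Service from Jun 8, 2018 to 2020-05-19: 711 days.
Annual Bonus Plan — service 711 days ≥ 30 days ✓; rating 1 < 3 ✗ → not eligible.
Remote Work Stipend — service 711 days ≥ 180 days ✓; grade Band 2 < Band 4 ✗ → not eligible.
Travel Insurance — status full-time ✓ (not excluded); dept Design ✗ → not eligible.
Backup Childcare — status full-time ✗ (requires part-time) → not eligible.
Life Insurance — status full-time ✓; service 711 days < 2 years (≈730 days) ✗ → not eligible.
401(k) Company Match — status full-time ✓; service 711 days ≥ 12 weeks (≈84 days) ✓ → eligible.

401(k) Company Match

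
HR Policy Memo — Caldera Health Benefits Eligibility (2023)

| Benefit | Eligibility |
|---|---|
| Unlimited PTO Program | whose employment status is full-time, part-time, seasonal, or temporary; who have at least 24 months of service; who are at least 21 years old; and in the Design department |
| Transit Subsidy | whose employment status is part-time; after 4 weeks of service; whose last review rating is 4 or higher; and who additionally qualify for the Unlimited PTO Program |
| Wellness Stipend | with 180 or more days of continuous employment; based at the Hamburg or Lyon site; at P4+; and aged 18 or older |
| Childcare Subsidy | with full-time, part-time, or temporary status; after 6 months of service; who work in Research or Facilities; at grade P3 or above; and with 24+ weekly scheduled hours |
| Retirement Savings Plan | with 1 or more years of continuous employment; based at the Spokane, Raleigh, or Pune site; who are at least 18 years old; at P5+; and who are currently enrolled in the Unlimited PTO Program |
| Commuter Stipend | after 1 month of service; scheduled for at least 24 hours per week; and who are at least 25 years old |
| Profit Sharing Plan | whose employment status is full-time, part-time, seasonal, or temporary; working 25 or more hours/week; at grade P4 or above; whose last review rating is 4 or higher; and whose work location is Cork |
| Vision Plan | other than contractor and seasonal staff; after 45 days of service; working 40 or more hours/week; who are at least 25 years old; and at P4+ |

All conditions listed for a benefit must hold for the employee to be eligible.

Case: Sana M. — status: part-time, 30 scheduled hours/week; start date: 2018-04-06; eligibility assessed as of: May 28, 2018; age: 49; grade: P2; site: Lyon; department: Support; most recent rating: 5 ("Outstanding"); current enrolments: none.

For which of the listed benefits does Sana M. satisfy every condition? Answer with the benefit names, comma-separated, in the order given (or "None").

Service from 2018-04-06 to May 28, 2018: 52 days.
Unlimited PTO Program — status part-time ✓; service 52 days < 24 months (≈720 days) ✗ → not eligible.
Transit Subsidy — status part-time ✓; service 52 days ≥ 4 weeks (≈28 days) ✓; rating 5 ≥ 4 ✓; not eligible for Unlimited PTO Program ✗ → not eligible.
Wellness Stipend — service 52 days < 180 days ✗ → not eligible.
Childcare Subsidy — status part-time ✓; service 52 days < 6 months (≈180 days) ✗ → not eligible.
Retirement Savings Plan — service 52 days < 1 year (≈365 days) ✗ → not eligible.
Commuter Stipend — service 52 days ≥ 1 month (≈30 days) ✓; 30 hrs/wk ≥ 24 ✓; age 49 ≥ 25 ✓ → eligible.
Profit Sharing Plan — status part-time ✓; 30 hrs/wk ≥ 25 ✓; grade P2 < P4 ✗ → not eligible.
Vision Plan — status part-time ✓ (not excluded); service 52 days ≥ 45 days ✓; 30 hrs/wk < 40 ✗ → not eligible.

Commuter Stipend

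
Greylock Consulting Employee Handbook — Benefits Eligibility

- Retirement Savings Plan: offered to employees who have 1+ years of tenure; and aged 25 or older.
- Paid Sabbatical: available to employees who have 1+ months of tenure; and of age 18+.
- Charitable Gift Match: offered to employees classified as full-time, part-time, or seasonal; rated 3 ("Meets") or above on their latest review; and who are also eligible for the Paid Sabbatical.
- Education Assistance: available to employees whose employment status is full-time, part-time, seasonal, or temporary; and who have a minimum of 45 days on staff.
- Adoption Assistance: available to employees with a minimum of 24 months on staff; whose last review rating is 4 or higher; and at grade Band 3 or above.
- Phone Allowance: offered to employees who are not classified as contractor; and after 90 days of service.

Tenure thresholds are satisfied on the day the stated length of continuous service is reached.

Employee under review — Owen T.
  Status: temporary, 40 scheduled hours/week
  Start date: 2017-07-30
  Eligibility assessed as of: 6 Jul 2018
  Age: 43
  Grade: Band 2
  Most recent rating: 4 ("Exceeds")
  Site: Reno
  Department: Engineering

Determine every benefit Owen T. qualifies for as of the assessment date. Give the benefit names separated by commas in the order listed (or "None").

Paid Sabbatical, Education Assistance, Phone Allowance

Service from 2017-07-30 to 6 Jul 2018: 341 days.
Retirement Savings Plan — service 341 days < 1 year (≈365 days) ✗ → not eligible.
Paid Sabbatical — service 341 days ≥ 1 month (≈30 days) ✓; age 43 ≥ 18 ✓ → eligible.
Charitable Gift Match — status temporary ✗ (requires full-time, part-time, or seasonal) → not eligible.
Education Assistance — status temporary ✓; service 341 days ≥ 45 days ✓ → eligible.
Adoption Assistance — service 341 days < 24 months (≈720 days) ✗ → not eligible.
Phone Allowance — status temporary ✓ (not excluded); service 341 days ≥ 90 days ✓ → eligible.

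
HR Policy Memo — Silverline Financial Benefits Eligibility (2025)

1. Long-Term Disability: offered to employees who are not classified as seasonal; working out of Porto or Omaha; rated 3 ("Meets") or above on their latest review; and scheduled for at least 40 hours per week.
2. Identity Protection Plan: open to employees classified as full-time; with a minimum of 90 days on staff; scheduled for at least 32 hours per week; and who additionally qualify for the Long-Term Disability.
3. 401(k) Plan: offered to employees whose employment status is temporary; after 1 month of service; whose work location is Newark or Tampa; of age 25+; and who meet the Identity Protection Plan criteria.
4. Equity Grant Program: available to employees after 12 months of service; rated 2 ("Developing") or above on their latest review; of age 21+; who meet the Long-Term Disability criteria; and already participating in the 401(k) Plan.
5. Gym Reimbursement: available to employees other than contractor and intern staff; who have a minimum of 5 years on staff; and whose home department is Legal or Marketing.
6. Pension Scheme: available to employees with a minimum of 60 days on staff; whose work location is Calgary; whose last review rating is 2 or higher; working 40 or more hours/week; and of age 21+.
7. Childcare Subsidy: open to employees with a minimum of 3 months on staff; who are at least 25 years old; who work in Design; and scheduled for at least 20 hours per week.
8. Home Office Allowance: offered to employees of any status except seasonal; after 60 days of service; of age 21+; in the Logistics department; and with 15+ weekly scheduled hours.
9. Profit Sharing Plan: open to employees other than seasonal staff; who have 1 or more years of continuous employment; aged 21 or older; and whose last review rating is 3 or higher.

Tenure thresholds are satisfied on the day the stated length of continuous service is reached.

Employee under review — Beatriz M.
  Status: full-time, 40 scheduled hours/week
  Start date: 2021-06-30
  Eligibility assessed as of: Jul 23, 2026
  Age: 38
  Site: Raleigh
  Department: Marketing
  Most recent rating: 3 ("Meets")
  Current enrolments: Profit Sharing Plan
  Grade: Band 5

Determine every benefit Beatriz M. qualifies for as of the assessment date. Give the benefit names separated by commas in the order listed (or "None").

Service from 2021-06-30 to Jul 23, 2026: 1849 days.
Long-Term Disability — status full-time ✓ (not excluded); site Raleigh ✗ (not Porto or Omaha) → not eligible.
Identity Protection Plan — status full-time ✓; service 1849 days ≥ 90 days ✓; 40 hrs/wk ≥ 32 ✓; not eligible for Long-Term Disability ✗ → not eligible.
401(k) Plan — status full-time ✗ (requires temporary) → not eligible.
Equity Grant Program — service 1849 days ≥ 12 months (≈360 days) ✓; rating 3 ≥ 2 ✓; age 38 ≥ 21 ✓; not eligible for Long-Term Disability ✗ → not eligible.
Gym Reimbursement — status full-time ✓ (not excluded); service 1849 days ≥ 5 years (≈1825 days) ✓; dept Marketing ✓ → eligible.
Pension Scheme — service 1849 days ≥ 60 days ✓; site Raleigh ✗ (not Calgary) → not eligible.
Childcare Subsidy — service 1849 days ≥ 3 months (≈90 days) ✓; age 38 ≥ 25 ✓; dept Marketing ✗ → not eligible.
Home Office Allowance — status full-time ✓ (not excluded); service 1849 days ≥ 60 days ✓; age 38 ≥ 21 ✓; dept Marketing ✗ → not eligible.
Profit Sharing Plan — status full-time ✓ (not excluded); service 1849 days ≥ 1 year (≈365 days) ✓; age 38 ≥ 21 ✓; rating 3 ≥ 3 ✓ → eligible.

Gym Reimbursement, Profit Sharing Plan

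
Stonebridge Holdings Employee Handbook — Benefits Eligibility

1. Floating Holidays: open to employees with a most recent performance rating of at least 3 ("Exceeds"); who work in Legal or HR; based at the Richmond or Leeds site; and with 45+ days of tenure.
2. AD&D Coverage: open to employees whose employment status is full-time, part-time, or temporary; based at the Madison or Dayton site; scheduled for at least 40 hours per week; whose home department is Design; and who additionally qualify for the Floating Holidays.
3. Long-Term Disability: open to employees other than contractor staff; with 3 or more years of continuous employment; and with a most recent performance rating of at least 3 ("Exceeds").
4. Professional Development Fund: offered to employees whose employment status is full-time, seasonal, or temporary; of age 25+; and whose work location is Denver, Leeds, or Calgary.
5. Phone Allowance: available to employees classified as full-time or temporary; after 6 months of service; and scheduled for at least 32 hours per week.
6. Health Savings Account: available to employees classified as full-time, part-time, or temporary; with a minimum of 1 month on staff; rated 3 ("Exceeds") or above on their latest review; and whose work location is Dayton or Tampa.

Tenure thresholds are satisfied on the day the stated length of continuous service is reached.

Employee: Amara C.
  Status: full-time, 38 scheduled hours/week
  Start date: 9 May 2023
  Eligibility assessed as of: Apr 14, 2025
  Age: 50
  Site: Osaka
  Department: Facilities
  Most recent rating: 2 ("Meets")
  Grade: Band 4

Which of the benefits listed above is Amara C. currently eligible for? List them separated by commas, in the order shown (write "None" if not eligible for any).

Phone Allowance

Service from 9 May 2023 to Apr 14, 2025: 706 days.
Floating Holidays — rating 2 < 3 ✗ → not eligible.
AD&D Coverage — status full-time ✓; site Osaka ✗ (not Madison or Dayton) → not eligible.
Long-Term Disability — status full-time ✓ (not excluded); service 706 days < 3 years (≈1095 days) ✗ → not eligible.
Professional Development Fund — status full-time ✓; age 50 ≥ 25 ✓; site Osaka ✗ (not Denver, Leeds, or Calgary) → not eligible.
Phone Allowance — status full-time ✓; service 706 days ≥ 6 months (≈180 days) ✓; 38 hrs/wk ≥ 32 ✓ → eligible.
Health Savings Account — status full-time ✓; service 706 days ≥ 1 month (≈30 days) ✓; rating 2 < 3 ✗ → not eligible.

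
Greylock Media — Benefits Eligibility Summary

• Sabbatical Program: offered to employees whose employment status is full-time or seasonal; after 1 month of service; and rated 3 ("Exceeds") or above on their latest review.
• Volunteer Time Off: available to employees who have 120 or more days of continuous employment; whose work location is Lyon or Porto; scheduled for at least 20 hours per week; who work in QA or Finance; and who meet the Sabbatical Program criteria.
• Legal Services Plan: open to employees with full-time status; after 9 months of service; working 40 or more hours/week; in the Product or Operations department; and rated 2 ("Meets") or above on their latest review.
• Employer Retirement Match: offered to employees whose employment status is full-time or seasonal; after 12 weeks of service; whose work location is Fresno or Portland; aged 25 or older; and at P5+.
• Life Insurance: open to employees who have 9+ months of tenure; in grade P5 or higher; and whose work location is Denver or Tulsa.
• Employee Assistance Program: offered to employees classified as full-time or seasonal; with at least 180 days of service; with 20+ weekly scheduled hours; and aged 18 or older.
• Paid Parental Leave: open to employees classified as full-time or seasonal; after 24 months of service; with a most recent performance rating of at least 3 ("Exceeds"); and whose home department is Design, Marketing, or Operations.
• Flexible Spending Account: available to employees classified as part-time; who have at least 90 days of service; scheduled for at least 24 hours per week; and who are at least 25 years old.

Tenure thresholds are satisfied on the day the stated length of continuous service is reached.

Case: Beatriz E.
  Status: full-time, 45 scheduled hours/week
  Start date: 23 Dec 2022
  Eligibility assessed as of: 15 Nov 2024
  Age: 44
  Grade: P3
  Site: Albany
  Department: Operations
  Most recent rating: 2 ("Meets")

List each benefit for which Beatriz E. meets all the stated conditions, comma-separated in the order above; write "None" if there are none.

Legal Services Plan, Employee Assistance Program

Service from 23 Dec 2022 to 15 Nov 2024: 693 days.
Sabbatical Program — status full-time ✓; service 693 days ≥ 1 month (≈30 days) ✓; rating 2 < 3 ✗ → not eligible.
Volunteer Time Off — service 693 days ≥ 120 days ✓; site Albany ✗ (not Lyon or Porto) → not eligible.
Legal Services Plan — status full-time ✓; service 693 days ≥ 9 months (≈270 days) ✓; 45 hrs/wk ≥ 40 ✓; dept Operations ✓; rating 2 ≥ 2 ✓ → eligible.
Employer Retirement Match — status full-time ✓; service 693 days ≥ 12 weeks (≈84 days) ✓; site Albany ✗ (not Fresno or Portland) → not eligible.
Life Insurance — service 693 days ≥ 9 months (≈270 days) ✓; grade P3 < P5 ✗ → not eligible.
Employee Assistance Program — status full-time ✓; service 693 days ≥ 180 days ✓; 45 hrs/wk ≥ 20 ✓; age 44 ≥ 18 ✓ → eligible.
Paid Parental Leave — status full-time ✓; service 693 days < 24 months (≈720 days) ✗ → not eligible.
Flexible Spending Account — status full-time ✗ (requires part-time) → not eligible.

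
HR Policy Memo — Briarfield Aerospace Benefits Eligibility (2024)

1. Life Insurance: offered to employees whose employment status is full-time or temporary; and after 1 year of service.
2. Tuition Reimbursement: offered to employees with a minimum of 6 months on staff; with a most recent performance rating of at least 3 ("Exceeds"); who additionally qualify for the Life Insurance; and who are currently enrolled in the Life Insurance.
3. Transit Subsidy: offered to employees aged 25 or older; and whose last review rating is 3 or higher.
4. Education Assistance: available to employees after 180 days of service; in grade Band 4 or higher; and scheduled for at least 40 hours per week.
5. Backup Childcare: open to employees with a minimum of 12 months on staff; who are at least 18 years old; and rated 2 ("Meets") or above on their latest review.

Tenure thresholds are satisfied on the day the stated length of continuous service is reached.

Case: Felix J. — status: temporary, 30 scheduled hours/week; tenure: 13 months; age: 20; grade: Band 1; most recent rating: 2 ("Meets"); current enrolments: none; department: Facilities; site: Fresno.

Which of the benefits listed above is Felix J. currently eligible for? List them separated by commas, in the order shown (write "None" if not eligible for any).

Life Insurance — status temporary ✓; service 13 months ≥ 1 year (≈365 days) ✓ → eligible.
Tuition Reimbursement — service 13 months ≥ 6 months ✓; rating 2 < 3 ✗ → not eligible.
Transit Subsidy — age 20 < 25 ✗ → not eligible.
Education Assistance — service 13 months ≥ 180 days ✓; grade Band 1 < Band 4 ✗ → not eligible.
Backup Childcare — service 13 months ≥ 12 months ✓; age 20 ≥ 18 ✓; rating 2 ≥ 2 ✓ → eligible.

Life Insurance, Backup Childcare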